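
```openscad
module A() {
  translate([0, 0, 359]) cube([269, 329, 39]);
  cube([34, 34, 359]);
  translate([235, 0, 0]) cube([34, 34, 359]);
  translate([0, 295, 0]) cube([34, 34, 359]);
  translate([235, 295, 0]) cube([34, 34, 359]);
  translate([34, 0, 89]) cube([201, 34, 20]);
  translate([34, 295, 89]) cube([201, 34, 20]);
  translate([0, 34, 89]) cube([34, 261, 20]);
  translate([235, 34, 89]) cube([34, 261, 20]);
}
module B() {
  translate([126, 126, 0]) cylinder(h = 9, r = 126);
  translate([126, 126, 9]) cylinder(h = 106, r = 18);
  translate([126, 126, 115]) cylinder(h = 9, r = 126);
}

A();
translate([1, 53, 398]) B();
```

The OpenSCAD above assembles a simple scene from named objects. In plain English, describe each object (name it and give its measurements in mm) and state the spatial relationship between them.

A is a simple wooden stool: a rectangular seat 269 mm (x) by 329 mm (y), 39 mm thick, top face at z = 398 mm, on four square legs, each 34×34 mm in cross-section. The legs rest on z = 0, each flush with a corner of the seat. Four stretchers, 34 mm wide and 20 mm tall, connect adjacent legs with their undersides at z = 89 mm, each running between the inner faces of the legs it joins and aligned with the legs' outer faces on the other axis.

B is a spool: two coaxial disc flanges of radius 126 mm and thickness 9 mm, joined by a core cylinder of radius 18 mm and height 106 mm. The lower flange rests on z = 0 and the three cylinders share a vertical axis.

The spool is on top of the stool.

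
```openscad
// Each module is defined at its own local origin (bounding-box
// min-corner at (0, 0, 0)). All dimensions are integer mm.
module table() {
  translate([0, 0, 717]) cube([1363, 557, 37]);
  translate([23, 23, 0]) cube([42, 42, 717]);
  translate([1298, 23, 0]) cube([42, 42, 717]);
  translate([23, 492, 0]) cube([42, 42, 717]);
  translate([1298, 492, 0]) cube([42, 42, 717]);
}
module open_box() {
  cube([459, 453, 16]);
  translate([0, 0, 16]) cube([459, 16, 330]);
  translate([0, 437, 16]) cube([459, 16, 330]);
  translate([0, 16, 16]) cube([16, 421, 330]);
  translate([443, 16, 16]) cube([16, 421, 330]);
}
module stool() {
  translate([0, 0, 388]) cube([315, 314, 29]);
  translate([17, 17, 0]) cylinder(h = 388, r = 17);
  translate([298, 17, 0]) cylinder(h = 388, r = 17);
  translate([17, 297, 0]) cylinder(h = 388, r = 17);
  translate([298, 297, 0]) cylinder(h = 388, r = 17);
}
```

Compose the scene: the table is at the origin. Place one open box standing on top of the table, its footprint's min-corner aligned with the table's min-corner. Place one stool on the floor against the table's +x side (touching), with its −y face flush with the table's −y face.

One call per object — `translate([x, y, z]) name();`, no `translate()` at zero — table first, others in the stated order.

table();
translate([0, 0, 754]) open_box();
translate([1363, 0, 0]) stool();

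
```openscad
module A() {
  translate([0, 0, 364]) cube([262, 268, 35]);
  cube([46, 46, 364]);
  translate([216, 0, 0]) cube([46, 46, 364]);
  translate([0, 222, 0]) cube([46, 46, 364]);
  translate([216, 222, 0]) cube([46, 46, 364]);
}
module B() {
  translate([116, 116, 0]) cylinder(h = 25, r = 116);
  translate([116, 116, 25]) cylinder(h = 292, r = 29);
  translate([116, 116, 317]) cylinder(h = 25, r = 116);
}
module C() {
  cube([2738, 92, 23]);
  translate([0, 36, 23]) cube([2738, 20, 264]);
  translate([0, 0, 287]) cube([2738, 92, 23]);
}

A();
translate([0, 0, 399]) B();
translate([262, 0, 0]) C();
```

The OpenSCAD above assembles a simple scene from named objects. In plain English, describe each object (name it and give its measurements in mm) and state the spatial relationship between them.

A is a four-legged stool. The seat is 262×268 mm, 35 mm thick, top at z = 399 mm. It stands on four square legs, each 46×46 mm in cross-section, from z = 0 to the seat underside, each flush with a corner of the seat.

B is a spool: two coaxial disc flanges of radius 116 mm and thickness 25 mm, joined by a core cylinder of radius 29 mm and height 292 mm. The lower flange rests on z = 0 and the three cylinders share a vertical axis.

C is an I-beam lying along x, 2738 mm long. Overall section height 310 mm. Two flanges 92 mm wide (y) and 23 mm thick, one on the floor and one at the top; a web 20 mm thick runs between them, centred on the flange width.

The spool is on top of the stool. The I-beam is against the stool's +x side, with their −y faces flush.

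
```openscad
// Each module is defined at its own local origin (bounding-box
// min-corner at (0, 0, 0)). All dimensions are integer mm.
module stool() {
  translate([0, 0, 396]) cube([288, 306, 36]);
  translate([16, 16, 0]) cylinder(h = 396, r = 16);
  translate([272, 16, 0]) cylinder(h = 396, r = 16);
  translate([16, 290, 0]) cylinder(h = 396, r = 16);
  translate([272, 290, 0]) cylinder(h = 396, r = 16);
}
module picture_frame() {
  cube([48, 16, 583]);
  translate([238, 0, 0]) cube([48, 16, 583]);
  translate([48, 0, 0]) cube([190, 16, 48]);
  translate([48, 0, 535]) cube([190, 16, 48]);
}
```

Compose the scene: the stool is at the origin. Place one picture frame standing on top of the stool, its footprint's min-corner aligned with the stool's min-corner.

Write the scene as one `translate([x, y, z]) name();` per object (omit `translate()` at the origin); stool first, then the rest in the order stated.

stool();
translate([0, 0, 432]) picture_frame();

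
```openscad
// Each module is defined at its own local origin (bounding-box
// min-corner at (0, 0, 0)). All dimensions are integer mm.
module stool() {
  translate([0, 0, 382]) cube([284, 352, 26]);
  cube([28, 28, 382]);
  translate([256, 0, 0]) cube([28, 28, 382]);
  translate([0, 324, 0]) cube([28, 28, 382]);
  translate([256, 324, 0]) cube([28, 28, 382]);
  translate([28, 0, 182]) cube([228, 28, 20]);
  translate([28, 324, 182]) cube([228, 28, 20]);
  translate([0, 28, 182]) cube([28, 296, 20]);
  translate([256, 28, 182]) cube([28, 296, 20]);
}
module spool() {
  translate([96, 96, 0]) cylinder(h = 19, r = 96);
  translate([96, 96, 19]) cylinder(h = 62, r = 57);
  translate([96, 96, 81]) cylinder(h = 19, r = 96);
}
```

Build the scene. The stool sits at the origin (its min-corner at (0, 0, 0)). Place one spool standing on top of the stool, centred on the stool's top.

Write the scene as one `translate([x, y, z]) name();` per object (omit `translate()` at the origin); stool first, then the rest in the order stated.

stool();
translate([46, 80, 408]) spool();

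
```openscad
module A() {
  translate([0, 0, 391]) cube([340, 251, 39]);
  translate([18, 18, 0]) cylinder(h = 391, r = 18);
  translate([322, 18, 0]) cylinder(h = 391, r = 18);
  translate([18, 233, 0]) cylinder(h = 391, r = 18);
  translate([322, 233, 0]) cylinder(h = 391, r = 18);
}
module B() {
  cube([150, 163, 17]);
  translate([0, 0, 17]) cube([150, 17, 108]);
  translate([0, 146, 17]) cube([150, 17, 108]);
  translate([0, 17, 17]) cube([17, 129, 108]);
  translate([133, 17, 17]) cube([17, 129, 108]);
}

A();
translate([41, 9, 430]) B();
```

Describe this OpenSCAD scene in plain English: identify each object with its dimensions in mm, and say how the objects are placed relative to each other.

A is a four-legged stool. The seat is a 340×251×39 mm slab whose top surface is at z = 430 mm; four round legs, each 36 mm in diameter, run from the floor (z = 0) to the underside of the seat, each leg's axis is inset half a diameter from the nearest pair of seat edges (so the leg's bounding box is flush with the corner).

B is an open-topped rectangular box: outside dimensions 150×163×125 mm, with a uniform wall and base thickness of 17 mm. The base is a full 150×163 slab on the floor; four walls sit on top of the base. The front and back walls (the −y and +y sides) span the full width; the two side walls fit between them.

The open box is on top of the stool.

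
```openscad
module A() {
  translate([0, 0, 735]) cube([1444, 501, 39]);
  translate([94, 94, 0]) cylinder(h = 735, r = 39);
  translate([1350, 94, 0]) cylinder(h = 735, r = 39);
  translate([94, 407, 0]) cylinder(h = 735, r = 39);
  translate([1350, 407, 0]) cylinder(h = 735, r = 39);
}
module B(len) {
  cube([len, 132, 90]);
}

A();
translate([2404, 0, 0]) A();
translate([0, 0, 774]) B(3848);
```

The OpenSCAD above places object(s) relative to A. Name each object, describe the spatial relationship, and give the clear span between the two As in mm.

A is a table. B is a beam. A beam spans the tops of two tables. The clear span between the two tables is 960 mm.

Second table starts at x = 2404; first ends at x = 1444; clear span = 2404 − 1444 = 960 mm.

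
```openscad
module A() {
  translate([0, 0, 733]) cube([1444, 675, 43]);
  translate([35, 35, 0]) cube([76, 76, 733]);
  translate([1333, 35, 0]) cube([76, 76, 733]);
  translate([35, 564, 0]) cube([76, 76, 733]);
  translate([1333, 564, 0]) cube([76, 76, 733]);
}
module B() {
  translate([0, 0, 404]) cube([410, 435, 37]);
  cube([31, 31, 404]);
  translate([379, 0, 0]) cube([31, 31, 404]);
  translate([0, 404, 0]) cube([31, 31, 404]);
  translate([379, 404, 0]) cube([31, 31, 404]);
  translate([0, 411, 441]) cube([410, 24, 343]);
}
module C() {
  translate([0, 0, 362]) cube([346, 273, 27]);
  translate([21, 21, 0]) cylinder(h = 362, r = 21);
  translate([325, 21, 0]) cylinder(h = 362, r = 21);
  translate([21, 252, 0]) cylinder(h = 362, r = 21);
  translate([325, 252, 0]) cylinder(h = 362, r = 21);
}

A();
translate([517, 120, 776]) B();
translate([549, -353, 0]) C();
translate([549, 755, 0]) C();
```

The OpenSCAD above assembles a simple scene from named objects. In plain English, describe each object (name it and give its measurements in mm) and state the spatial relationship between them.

A is a table: top 1444 mm (x) × 675 mm (y), 43 mm thick, upper face at z = 776 mm, on four 76×76 mm square legs, each inset 35 mm from the nearest pair of top edges, running from z = 0 to the bottom of the top.

B is a chair. The seat is a 410×435×37 mm slab with its top at z = 441 mm, on four 31×31 mm corner legs (flush with the seat edges, standing on z = 0). A flat backrest 24 mm thick, 343 mm tall, spans the full seat width and rises from the seat top along its +y edge, rear face flush with the rear of the seat.

C is a four-legged stool. The seat is 346×273 mm, 27 mm thick, top at z = 389 mm. It stands on four round legs, each 42 mm in diameter, from z = 0 to the seat underside, each leg's axis is inset half a diameter from the nearest pair of seat edges (so the leg's bounding box is flush with the corner).

The chair is on top of the table, centred. Two stools sit around the table at the −y, +y sides.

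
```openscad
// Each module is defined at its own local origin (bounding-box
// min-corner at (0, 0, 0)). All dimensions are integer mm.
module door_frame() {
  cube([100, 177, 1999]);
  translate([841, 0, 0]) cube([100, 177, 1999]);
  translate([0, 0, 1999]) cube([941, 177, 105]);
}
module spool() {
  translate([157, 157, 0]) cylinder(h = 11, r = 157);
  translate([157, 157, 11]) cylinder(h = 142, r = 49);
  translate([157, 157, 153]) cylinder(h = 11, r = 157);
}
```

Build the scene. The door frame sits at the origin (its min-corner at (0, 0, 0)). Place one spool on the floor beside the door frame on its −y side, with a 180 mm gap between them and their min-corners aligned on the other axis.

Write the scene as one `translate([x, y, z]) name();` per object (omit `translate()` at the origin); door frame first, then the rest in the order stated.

door_frame();
translate([0, -494, 0]) spool();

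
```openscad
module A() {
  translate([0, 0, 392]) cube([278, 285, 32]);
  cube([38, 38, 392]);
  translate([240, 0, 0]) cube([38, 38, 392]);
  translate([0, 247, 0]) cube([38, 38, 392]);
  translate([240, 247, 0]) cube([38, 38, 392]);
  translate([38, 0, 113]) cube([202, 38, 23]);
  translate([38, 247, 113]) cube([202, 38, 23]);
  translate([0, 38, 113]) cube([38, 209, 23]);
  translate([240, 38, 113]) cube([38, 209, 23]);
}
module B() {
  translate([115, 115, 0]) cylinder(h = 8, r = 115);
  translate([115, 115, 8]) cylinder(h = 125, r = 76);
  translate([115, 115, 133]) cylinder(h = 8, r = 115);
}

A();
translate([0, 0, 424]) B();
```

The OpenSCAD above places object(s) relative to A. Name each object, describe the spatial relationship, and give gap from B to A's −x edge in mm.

A is a stool. B is a spool. The spool is on top of the stool. The gap from the spool to the stool's −x edge is 0 mm.

The spool's min-x is at 0; the stool's min-x is 0; gap = 0 mm.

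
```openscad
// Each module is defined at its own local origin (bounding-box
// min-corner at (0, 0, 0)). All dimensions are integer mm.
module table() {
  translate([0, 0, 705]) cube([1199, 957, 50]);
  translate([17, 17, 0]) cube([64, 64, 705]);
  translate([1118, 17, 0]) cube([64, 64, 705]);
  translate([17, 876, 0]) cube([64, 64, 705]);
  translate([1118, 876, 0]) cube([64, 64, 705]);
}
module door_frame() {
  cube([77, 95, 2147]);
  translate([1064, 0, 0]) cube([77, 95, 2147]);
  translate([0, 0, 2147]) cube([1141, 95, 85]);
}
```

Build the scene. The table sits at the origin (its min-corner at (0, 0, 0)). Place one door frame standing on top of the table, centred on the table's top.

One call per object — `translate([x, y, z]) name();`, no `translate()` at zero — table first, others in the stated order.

table();
translate([29, 431, 755]) door_frame();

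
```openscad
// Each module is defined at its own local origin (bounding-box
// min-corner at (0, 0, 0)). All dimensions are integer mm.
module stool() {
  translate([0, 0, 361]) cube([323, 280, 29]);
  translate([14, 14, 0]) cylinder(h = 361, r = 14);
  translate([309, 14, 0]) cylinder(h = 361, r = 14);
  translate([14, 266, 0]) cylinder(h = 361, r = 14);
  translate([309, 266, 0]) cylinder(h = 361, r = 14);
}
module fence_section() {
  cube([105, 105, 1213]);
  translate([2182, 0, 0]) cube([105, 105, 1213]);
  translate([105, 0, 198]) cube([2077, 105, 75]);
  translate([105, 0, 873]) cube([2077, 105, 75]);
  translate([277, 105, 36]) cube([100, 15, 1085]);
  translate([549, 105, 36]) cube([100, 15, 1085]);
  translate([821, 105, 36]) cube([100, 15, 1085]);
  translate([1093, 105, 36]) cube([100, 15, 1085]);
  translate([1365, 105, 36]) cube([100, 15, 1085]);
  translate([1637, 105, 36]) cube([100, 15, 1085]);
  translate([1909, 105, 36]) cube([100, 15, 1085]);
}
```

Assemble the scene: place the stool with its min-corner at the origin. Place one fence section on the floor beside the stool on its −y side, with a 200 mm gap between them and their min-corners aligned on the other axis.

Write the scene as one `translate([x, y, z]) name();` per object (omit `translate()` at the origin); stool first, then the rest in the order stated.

stool();
translate([0, -320, 0]) fence_section();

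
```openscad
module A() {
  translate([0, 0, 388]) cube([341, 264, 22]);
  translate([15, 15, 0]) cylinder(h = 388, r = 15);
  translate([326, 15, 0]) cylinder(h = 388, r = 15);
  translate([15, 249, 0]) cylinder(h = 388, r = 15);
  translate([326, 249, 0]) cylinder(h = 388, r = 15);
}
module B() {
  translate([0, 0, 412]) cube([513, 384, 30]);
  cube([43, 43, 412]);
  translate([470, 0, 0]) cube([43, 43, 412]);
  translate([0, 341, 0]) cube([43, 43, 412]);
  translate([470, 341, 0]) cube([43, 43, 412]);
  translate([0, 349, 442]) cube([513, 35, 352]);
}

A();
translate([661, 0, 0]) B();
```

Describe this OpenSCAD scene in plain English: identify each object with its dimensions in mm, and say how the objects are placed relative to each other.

A is a four-legged stool. The seat is a 341×264×22 mm slab whose top surface is at z = 410 mm; four round legs, each 30 mm in diameter, run from the floor (z = 0) to the underside of the seat, each leg's axis is inset half a diameter from the nearest pair of seat edges (so the leg's bounding box is flush with the corner).

B is a chair: 513×384 mm seat, 30 mm thick, top at z = 442 mm, on four 43 mm square corner legs flush with the seat edges. A 35 mm thick backrest slab spans the full seat width, extending 352 mm above the seat top, its back face flush with the seat's +y edge.

The chair is on the floor beside the stool on its +x side.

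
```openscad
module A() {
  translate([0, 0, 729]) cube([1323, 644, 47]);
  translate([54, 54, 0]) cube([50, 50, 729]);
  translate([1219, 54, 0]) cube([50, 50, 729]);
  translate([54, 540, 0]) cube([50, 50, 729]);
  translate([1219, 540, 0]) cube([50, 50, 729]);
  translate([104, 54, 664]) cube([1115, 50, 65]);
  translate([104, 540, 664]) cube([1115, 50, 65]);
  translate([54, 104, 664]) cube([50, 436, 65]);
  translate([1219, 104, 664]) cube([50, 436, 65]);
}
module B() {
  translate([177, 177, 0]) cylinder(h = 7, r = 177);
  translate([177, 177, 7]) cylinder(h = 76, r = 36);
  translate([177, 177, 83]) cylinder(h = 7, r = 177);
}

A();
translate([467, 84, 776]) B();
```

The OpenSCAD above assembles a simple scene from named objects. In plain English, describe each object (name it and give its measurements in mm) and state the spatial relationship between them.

A is a table: top 1323 mm (x) × 644 mm (y), 47 mm thick, upper face at z = 776 mm, on four 50×50 mm square legs, each inset 54 mm from the nearest pair of top edges, running from z = 0 to the bottom of the top. Four apron rails, 50 mm thick and 65 mm tall, run between adjacent legs with their top edges flush with the underside of the top and their outer faces flush with the legs' outer faces.

B is a spool: two coaxial disc flanges of radius 177 mm and thickness 7 mm, joined by a core cylinder of radius 36 mm and height 76 mm. The lower flange rests on z = 0 and the three cylinders share a vertical axis.

The spool is on top of the table.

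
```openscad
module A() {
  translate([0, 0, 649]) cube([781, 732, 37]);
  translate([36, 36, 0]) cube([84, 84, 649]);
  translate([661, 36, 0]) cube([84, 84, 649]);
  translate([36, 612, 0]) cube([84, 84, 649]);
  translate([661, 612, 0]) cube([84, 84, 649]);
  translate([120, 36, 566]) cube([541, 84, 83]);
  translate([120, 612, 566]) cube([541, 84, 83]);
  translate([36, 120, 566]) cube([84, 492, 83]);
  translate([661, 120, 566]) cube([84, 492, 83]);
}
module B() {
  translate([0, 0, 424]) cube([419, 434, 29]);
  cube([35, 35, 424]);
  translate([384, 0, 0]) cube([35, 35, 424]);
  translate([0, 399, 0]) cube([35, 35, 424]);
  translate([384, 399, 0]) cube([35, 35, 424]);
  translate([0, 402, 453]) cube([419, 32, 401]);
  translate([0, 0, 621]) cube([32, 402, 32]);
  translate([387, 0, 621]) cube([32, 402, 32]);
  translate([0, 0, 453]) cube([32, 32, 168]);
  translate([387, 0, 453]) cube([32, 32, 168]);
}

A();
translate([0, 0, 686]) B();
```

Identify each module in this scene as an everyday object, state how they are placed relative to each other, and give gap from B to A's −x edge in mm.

The chair's min-x is at 0; the table's min-x is 0; gap = 0 mm.

A is a table. B is a chair. The chair is on top of the table. The gap from the chair to the table's −x edge is 0 mm.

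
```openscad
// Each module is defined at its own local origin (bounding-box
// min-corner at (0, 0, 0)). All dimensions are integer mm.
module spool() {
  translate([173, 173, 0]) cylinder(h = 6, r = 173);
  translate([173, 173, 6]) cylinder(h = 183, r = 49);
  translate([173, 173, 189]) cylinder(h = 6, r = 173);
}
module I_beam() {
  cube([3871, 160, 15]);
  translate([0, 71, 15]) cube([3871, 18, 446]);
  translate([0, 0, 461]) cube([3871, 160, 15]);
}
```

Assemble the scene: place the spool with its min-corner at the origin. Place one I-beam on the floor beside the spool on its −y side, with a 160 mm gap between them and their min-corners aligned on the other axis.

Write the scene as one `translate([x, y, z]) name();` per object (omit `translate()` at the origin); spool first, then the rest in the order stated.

spool();
translate([0, -320, 0]) I_beam();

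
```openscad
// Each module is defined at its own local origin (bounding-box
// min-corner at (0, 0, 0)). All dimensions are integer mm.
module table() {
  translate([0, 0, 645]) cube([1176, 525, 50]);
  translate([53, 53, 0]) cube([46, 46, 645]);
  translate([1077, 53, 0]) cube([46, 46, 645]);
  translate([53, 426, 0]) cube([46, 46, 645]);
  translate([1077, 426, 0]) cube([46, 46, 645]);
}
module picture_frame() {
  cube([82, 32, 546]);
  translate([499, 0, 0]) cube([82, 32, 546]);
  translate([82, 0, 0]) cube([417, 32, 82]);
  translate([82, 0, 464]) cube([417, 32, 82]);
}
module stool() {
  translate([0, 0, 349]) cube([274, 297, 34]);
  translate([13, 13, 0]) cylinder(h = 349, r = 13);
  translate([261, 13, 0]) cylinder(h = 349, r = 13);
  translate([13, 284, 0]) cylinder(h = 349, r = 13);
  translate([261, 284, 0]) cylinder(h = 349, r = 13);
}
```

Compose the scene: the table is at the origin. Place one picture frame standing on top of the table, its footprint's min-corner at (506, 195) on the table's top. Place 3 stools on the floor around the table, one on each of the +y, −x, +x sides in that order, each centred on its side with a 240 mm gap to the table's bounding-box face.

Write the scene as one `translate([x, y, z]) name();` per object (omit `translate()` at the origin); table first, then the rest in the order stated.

table();
translate([506, 195, 695]) picture_frame();
translate([451, 765, 0]) stool();
translate([-514, 114, 0]) stool();
translate([1416, 114, 0]) stool();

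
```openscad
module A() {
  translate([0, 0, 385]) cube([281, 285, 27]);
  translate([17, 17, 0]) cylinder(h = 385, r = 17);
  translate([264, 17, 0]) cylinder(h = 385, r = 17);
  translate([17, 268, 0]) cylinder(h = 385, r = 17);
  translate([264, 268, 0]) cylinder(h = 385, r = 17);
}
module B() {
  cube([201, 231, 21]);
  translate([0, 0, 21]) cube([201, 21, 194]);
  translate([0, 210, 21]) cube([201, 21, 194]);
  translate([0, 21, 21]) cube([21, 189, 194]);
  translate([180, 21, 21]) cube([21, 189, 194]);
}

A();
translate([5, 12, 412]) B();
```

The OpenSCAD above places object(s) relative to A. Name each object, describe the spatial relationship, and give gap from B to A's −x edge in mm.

The open box's min-x is at 5; the stool's min-x is 0; gap = 5 mm.

A is a stool. B is an open box. The open box is on top of the stool. The gap from the open box to the stool's −x edge is 5 mm.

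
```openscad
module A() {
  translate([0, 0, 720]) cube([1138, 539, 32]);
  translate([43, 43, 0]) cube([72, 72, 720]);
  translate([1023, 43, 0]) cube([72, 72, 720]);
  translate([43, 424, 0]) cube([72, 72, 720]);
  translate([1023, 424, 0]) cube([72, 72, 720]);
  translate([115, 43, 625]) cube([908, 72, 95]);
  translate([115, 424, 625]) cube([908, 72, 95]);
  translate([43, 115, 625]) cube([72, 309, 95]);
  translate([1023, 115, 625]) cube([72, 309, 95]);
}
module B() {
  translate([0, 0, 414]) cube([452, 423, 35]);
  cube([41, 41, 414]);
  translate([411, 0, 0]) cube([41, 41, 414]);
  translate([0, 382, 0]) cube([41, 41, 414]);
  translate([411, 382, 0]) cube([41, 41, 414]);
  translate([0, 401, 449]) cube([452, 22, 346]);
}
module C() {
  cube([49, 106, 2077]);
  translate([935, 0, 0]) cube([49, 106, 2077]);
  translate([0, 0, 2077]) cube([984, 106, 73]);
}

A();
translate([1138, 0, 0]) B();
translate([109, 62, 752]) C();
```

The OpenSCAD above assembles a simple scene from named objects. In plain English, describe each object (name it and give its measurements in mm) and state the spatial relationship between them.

A is a table: top 1138 mm (x) × 539 mm (y), 32 mm thick, upper face at z = 752 mm, on four 72×72 mm square legs, each inset 43 mm from the nearest pair of top edges, running from z = 0 to the bottom of the top. Four apron rails, 72 mm thick and 95 mm tall, run between adjacent legs with their top edges flush with the underside of the top and their outer faces flush with the legs' outer faces.

B is a chair: 452×423 mm seat, 35 mm thick, top at z = 449 mm, on four 41 mm square corner legs flush with the seat edges. A 22 mm thick backrest slab spans the full seat width, extending 346 mm above the seat top, its back face flush with the seat's +y edge.

C is a door frame. The clear opening is 886 mm wide and 2077 mm high. Two 49 mm wide jambs, 106 mm deep, stand either side of the opening from the floor to the top of the opening. A 73 mm thick head sits across the top of both jambs, spanning the full outside width of the frame.

The chair is against the table's +x side, with their −y faces flush. The door frame is on top of the table.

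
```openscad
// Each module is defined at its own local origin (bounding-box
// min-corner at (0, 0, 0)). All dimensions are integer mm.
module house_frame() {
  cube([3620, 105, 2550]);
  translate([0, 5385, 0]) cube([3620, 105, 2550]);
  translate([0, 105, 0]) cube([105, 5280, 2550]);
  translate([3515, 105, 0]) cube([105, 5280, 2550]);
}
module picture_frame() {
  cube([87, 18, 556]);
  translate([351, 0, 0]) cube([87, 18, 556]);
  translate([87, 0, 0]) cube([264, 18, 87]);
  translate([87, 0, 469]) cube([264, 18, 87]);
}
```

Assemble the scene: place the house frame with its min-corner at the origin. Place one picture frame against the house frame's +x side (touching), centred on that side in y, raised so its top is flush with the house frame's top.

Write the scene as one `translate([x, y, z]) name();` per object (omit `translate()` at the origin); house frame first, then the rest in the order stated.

house_frame();
translate([3620, 2736, 1994]) picture_frame();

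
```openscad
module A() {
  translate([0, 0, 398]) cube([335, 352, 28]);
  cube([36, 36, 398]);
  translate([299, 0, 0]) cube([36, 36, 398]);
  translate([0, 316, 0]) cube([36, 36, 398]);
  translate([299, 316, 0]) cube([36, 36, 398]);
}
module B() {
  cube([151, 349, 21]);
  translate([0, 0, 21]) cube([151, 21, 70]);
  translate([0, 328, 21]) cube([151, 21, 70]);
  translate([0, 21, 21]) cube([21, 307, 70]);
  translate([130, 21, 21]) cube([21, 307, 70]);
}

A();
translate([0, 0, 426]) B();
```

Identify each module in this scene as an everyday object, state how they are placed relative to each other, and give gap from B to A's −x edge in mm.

The open box's min-x is at 0; the stool's min-x is 0; gap = 0 mm.

A is a stool. B is an open box. The open box is on top of the stool. The gap from the open box to the stool's −x edge is 0 mm.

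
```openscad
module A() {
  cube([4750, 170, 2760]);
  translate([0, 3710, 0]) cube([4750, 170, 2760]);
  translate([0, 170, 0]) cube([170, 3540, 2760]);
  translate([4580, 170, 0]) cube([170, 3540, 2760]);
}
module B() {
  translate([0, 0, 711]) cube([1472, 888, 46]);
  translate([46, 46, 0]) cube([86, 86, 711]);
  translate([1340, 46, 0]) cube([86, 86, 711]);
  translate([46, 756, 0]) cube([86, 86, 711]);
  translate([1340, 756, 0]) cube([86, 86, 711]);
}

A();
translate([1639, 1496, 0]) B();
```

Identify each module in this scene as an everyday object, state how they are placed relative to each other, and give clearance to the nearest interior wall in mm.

A is a house frame. B is a table. The table sits inside the house frame, centred. The clearance to the nearest interior wall is 1326 mm.

Clearances: x = 1469, y = 1326; minimum 1326 mm.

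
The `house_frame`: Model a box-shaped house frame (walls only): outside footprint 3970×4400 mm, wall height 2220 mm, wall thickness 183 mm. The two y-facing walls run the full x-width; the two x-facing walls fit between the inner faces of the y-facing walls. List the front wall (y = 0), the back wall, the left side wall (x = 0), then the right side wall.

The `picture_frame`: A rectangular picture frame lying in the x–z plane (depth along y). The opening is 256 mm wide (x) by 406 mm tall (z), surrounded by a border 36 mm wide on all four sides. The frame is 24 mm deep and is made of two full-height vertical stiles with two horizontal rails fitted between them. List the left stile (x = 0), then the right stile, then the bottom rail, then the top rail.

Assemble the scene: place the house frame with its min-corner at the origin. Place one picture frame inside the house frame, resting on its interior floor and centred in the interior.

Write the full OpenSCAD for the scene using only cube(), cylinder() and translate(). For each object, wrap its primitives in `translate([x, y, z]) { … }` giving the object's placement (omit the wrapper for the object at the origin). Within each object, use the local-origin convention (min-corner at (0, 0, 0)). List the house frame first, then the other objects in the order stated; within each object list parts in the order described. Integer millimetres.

cube([3970, 183, 2220]);
translate([0, 4217, 0]) cube([3970, 183, 2220]);
translate([0, 183, 0]) cube([183, 4034, 2220]);
translate([3787, 183, 0]) cube([183, 4034, 2220]);
translate([1821, 2188, 0]) {
  cube([36, 24, 478]);
  translate([292, 0, 0]) cube([36, 24, 478]);
  translate([36, 0, 0]) cube([256, 24, 36]);
  translate([36, 0, 442]) cube([256, 24, 36]);
}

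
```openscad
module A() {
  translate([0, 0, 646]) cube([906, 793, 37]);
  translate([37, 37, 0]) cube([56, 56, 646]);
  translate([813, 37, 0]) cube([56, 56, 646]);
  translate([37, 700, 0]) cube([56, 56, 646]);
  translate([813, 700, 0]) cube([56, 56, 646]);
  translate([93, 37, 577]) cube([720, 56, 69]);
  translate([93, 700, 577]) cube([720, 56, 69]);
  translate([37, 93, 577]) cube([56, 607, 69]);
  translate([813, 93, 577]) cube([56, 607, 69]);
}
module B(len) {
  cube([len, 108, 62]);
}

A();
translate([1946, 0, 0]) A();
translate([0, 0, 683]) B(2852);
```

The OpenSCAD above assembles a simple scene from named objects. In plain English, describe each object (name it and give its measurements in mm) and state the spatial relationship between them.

A is a table with a 906×793 mm rectangular top, 37 mm thick, top surface at z = 683 mm, supported by four 56×56 mm square legs, each inset 37 mm from the nearest pair of top edges, running from the floor. Four apron rails, 56 mm thick and 69 mm tall, run between adjacent legs with their top edges flush with the underside of the top and their outer faces flush with the legs' outer faces.

B is a rectangular beam 2852 mm long (x), 108 mm deep (y), 62 mm thick (z).

The beam spans the tops of two tables placed 1040 mm apart, resting at z = 683 mm.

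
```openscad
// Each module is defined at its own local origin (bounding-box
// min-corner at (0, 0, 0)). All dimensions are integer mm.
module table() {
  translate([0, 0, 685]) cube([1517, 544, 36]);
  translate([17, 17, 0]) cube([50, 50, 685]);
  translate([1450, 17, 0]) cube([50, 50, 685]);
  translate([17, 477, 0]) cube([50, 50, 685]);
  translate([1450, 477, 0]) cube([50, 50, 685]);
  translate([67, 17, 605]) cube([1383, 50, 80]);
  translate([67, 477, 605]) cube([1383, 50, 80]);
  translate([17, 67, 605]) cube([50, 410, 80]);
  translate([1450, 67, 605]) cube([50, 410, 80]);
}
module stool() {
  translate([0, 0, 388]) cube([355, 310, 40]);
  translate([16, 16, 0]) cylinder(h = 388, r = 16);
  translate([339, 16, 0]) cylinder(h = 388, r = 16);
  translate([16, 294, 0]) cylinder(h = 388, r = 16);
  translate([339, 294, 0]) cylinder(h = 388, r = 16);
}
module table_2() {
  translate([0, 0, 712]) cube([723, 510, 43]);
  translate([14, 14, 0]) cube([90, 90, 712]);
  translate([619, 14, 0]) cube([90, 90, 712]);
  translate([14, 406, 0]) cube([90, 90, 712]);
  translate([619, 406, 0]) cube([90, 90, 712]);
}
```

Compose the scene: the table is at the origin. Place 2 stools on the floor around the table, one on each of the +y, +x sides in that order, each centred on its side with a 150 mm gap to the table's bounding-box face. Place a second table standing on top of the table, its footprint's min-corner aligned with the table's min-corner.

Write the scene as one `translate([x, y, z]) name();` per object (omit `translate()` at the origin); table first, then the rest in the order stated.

table();
translate([581, 694, 0]) stool();
translate([1667, 117, 0]) stool();
translate([0, 0, 721]) table_2();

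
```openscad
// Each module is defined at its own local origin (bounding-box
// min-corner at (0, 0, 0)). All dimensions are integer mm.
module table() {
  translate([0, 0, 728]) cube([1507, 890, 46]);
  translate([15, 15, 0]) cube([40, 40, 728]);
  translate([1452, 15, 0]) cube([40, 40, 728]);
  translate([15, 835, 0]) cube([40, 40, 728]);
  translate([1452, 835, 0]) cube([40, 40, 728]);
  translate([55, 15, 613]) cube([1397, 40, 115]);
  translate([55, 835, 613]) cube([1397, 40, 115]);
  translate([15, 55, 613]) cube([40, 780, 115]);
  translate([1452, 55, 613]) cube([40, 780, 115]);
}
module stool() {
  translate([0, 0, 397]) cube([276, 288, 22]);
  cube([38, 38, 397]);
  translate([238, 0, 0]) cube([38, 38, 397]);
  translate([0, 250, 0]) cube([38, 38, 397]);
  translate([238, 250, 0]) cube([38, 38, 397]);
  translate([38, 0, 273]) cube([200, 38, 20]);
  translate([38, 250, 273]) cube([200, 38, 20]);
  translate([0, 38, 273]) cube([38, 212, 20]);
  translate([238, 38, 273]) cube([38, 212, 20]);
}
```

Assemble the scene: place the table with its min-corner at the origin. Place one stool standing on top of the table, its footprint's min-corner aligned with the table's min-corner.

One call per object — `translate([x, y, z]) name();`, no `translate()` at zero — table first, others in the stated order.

table();
translate([0, 0, 774]) stool();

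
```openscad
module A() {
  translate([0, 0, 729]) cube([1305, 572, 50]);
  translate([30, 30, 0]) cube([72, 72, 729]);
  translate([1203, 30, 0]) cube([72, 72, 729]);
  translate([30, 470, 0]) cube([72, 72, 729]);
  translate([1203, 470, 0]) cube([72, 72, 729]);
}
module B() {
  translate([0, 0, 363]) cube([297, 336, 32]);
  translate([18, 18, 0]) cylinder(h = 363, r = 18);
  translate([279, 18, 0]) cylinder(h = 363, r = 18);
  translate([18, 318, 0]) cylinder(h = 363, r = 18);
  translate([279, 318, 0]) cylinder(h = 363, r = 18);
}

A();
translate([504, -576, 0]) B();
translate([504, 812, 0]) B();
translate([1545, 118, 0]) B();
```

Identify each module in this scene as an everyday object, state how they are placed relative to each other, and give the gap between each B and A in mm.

Each stool's nearest face is 240 mm from the table's bounding box.

A is a table. B is a stool. Three stools sit around the table at the −y, +y, +x sides. The gap between each stool and the table is 240 mm.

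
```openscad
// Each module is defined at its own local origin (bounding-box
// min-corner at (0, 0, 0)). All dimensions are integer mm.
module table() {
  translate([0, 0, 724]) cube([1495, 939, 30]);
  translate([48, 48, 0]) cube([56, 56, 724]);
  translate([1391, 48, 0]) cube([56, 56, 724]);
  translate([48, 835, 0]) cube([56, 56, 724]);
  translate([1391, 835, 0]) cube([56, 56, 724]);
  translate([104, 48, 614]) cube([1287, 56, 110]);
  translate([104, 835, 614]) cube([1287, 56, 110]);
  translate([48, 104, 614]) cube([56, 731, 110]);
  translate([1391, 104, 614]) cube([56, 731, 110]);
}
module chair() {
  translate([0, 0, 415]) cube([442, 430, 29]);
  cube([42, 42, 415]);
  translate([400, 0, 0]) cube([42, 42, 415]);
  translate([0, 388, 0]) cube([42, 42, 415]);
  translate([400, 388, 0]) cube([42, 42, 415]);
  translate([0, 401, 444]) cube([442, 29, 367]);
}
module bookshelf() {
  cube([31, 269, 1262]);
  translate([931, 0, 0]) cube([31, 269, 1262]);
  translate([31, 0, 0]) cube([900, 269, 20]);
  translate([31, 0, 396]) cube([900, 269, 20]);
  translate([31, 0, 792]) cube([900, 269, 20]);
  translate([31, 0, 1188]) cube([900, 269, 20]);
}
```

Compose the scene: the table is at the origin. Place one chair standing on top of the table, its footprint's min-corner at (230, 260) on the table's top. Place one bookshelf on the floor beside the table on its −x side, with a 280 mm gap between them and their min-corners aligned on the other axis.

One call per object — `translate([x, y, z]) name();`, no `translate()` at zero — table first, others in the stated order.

table();
translate([230, 260, 754]) chair();
translate([-1242, 0, 0]) bookshelf();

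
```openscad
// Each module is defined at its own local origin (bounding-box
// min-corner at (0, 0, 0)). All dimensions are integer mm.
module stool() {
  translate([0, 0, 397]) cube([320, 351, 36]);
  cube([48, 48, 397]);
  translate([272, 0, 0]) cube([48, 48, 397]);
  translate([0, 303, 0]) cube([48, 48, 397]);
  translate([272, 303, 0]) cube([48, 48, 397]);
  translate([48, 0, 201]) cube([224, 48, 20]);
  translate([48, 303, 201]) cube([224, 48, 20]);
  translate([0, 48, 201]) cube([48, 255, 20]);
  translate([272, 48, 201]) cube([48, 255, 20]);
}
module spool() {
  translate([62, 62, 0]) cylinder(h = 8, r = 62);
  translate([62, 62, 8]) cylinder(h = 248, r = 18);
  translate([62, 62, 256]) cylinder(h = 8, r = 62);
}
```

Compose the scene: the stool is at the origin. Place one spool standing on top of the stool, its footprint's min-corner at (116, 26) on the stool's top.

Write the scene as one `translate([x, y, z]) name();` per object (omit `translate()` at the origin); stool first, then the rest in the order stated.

stool();
translate([116, 26, 433]) spool();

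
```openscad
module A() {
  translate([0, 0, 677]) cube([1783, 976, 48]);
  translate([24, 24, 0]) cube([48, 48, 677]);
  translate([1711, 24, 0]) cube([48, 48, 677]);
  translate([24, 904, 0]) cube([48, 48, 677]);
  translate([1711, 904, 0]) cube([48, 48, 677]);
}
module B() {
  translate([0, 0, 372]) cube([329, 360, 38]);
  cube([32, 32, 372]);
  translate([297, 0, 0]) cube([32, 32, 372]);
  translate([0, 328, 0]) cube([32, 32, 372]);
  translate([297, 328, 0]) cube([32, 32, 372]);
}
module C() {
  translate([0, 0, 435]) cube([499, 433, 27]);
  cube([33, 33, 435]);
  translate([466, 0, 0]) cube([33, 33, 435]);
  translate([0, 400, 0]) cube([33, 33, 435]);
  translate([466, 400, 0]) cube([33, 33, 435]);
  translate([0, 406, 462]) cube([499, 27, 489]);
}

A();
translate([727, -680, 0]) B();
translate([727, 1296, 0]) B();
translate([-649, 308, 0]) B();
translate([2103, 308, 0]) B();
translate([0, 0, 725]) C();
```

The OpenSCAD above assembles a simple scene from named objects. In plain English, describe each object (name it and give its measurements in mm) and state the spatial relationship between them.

A is a table with a 1783×976 mm rectangular top, 48 mm thick, top surface at z = 725 mm, supported by four 48×48 mm square legs, each inset 24 mm from the nearest pair of top edges, running from the floor.

B is a simple wooden stool: a rectangular seat 329 mm (x) by 360 mm (y), 38 mm thick, top face at z = 410 mm, on four square legs, each 32×32 mm in cross-section. The legs rest on z = 0, each flush with a corner of the seat.

C is a chair: 499×433 mm seat, 27 mm thick, top at z = 462 mm, on four 33 mm square corner legs flush with the seat edges. A 27 mm thick backrest slab spans the full seat width, extending 489 mm above the seat top, its back face flush with the seat's +y edge.

Four stools sit around the table at the −y, +y, −x, +x sides. The chair is on top of the table.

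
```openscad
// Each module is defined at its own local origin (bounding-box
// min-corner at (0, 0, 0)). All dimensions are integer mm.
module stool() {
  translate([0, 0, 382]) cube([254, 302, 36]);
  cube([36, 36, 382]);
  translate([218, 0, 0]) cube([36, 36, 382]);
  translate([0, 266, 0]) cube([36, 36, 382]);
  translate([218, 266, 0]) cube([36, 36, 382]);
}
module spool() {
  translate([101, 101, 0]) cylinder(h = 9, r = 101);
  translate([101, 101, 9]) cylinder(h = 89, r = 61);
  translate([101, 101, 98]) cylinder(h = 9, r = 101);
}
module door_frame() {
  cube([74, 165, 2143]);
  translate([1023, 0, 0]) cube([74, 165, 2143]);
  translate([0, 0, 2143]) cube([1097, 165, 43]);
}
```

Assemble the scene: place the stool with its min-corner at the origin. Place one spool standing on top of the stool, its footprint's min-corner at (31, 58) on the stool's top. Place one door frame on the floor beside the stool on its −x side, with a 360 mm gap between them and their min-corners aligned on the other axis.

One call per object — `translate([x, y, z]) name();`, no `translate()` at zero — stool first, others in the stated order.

stool();
translate([31, 58, 418]) spool();
translate([-1457, 0, 0]) door_frame();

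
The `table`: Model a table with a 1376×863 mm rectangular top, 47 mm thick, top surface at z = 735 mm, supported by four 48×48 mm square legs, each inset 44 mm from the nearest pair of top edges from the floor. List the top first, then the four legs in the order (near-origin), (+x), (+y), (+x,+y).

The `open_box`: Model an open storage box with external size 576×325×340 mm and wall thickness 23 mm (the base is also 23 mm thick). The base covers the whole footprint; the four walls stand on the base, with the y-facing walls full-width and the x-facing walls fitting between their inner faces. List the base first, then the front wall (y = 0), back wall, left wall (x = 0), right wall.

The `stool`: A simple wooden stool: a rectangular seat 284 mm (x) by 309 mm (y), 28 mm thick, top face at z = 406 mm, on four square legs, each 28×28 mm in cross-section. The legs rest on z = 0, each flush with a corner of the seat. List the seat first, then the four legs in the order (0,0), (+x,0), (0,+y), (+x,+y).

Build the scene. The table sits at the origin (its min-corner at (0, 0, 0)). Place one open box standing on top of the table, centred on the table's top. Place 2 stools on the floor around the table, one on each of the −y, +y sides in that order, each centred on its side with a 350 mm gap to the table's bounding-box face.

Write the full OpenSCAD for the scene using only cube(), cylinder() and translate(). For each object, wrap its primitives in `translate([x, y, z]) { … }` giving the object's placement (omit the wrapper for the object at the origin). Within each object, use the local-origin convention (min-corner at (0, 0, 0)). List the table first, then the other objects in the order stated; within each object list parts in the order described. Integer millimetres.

translate([0, 0, 688]) cube([1376, 863, 47]);
translate([44, 44, 0]) cube([48, 48, 688]);
translate([1284, 44, 0]) cube([48, 48, 688]);
translate([44, 771, 0]) cube([48, 48, 688]);
translate([1284, 771, 0]) cube([48, 48, 688]);
translate([400, 269, 735]) {
  cube([576, 325, 23]);
  translate([0, 0, 23]) cube([576, 23, 317]);
  translate([0, 302, 23]) cube([576, 23, 317]);
  translate([0, 23, 23]) cube([23, 279, 317]);
  translate([553, 23, 23]) cube([23, 279, 317]);
}
translate([546, -659, 0]) {
  translate([0, 0, 378]) cube([284, 309, 28]);
  cube([28, 28, 378]);
  translate([256, 0, 0]) cube([28, 28, 378]);
  translate([0, 281, 0]) cube([28, 28, 378]);
  translate([256, 281, 0]) cube([28, 28, 378]);
}
translate([546, 1213, 0]) {
  translate([0, 0, 378]) cube([284, 309, 28]);
  cube([28, 28, 378]);
  translate([256, 0, 0]) cube([28, 28, 378]);
  translate([0, 281, 0]) cube([28, 28, 378]);
  translate([256, 281, 0]) cube([28, 28, 378]);
}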